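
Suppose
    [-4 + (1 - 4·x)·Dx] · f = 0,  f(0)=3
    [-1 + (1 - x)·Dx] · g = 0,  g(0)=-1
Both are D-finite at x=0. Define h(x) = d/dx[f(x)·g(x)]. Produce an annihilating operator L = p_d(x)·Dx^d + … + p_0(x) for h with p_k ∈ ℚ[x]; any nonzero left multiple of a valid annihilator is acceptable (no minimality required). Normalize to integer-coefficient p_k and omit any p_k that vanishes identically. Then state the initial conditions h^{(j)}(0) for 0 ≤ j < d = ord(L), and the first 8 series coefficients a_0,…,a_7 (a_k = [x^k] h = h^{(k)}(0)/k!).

L = (42 - 120·x + 96·x^2) + (-5 + 33·x - 60·x^2 + 32·x^3)·Dx  (order 1).
h: a_k = -15, -126, -765, -4092, -20475, -98298, -458745, -2097144, …
ICs: h(0) = -15.

f: a_k = 3, 12, 48, 192, 768, 3072, 12288, 49152, …
g: a_k = -1, -1, -1, -1, -1, -1, -1, -1, …
Sym-product of L_f,L_g gives L₀ (≤ ord 1).
h=h₀': d/dx-closure on L₀ ⇒ L.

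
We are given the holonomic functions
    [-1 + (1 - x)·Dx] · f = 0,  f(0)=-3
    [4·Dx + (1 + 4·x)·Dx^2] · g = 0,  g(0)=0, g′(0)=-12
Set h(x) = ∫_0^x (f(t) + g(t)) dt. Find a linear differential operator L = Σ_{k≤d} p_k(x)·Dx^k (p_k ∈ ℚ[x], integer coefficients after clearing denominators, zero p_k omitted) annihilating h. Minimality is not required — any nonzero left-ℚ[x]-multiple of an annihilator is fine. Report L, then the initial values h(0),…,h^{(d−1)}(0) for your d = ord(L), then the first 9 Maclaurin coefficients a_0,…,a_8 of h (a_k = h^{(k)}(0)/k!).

f: a_k = -3, -3, -3, -3, -3, -3, -3, -3, -3, …
g: a_k = 0, -12, 24, -64, 192, -3072/5, 2048, -49152/7, 24576, …
L₀ := lclm(L_f,L_g); ord L₀ ≤ 1+2.
∫: right-multiply L₀ by Dx.
L = (44 + 16·x)·Dx^2 + (-13 + 56·x + 32·x^2)·Dx^3 + (-3 - 11·x + 6·x^2 + 8·x^3)·Dx^4  (order 4).
h: a_k = 0, -3, -15/2, 7, -67/4, 189/5, -1029/10, 2045/7, -49173/56, …
ICs: h(0) = 0, h′(0) = -3, h′′(0) = -15, h′′′(0) = 42.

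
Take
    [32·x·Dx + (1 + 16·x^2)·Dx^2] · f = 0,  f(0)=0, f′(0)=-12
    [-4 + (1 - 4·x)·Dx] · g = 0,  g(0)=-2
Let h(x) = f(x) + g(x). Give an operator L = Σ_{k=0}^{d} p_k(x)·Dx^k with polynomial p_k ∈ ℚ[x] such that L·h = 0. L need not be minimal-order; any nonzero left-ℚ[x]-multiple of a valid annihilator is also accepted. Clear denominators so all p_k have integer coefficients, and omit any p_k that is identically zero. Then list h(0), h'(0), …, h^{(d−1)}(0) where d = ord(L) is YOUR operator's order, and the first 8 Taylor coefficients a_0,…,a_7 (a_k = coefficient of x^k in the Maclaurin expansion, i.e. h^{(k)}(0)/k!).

L = (32 - 512·x - 1536·x^2)·Dx + (-16 + 32·x - 256·x^2 - 1536·x^3)·Dx^2 + (1 - 256·x^4)·Dx^3  (order 3).
h: a_k = -2, -20, -32, -64, -512, -13312/5, -8192, -180224/7, …
ICs: h(0) = -2, h′(0) = -20, h′′(0) = -64.

f: a_k = 0, -12, 0, 64, 0, -3072/5, 0, 49152/7, …
g: a_k = -2, -8, -32, -128, -512, -2048, -8192, -32768, …
f+g: L₀ = lclm(L_f,L_g), ord ≤ 2+1.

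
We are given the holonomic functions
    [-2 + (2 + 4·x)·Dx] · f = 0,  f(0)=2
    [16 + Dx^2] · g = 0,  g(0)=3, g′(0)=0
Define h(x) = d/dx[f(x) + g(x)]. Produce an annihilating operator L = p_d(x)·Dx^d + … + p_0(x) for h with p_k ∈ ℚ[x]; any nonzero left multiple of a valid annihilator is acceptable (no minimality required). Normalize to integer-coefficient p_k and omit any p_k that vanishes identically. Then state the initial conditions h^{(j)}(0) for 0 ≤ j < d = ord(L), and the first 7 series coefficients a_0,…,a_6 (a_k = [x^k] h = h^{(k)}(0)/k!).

f: a_k = 2, 2, -1, 1, -5/4, 7/4, -21/8, …
g: a_k = 3, 0, -24, 0, 32, 0, -256/15, …
L₀ := lclm(L_f,L_g); ord L₀ ≤ 1+2.
Differentiate: ansatz ord ≤ ord L₀ ⇒ L.
L = (-496 - 1024·x - 1024·x^2) + (-304 - 1632·x - 3072·x^2 - 2048·x^3)·Dx + (-31 - 64·x - 64·x^2)·Dx^2 + (-19 - 102·x - 192·x^2 - 128·x^3)·Dx^3  (order 3).
h: a_k = 2, -50, 3, 123, 35/4, -2363/20, 231/8, …
ICs: h(0) = 2, h′(0) = -50, h′′(0) = 6.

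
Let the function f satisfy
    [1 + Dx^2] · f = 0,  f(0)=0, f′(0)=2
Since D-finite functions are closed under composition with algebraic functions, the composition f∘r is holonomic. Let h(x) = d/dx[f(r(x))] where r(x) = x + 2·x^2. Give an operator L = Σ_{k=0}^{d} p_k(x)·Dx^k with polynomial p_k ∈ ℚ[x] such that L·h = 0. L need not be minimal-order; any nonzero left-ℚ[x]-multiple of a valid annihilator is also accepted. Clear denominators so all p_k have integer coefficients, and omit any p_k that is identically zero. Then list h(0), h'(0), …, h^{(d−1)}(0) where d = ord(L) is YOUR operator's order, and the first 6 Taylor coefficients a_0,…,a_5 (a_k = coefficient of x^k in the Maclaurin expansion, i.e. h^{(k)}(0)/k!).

f: a_k = 0, 2, 0, -1/3, 0, 1/60, …
f∘r: x↦r, Dx↦Dx/r' in L_f ⇒ L₀.
Differentiate: ansatz ord ≤ ord L₀ ⇒ L.
L = (49 + 16·x + 96·x^2 + 256·x^3 + 256·x^4) + (-12 - 48·x)·Dx + (1 + 8·x + 16·x^2)·Dx^2  (order 2).
h: a_k = 2, 8, -1, -8, -239/12, -15, …
ICs: h(0) = 2, h′(0) = 8.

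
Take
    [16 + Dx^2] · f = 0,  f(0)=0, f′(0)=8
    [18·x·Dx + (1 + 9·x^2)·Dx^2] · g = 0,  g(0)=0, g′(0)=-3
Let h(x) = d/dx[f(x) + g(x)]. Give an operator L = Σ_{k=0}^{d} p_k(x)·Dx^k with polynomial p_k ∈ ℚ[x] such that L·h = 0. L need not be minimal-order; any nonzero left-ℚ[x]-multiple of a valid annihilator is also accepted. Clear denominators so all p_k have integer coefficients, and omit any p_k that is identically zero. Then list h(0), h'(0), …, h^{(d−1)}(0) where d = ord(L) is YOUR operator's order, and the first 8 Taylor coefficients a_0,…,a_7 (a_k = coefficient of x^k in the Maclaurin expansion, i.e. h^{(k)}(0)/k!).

f: a_k = 0, 8, 0, -64/3, 0, 256/15, 0, -2048/315, …
g: a_k = 0, -3, 0, 9, 0, -243/5, 0, 2187/7, …
h₀=f+g: left-lcm gives L₀, ord ≤ 4.
h₀' ⇒ L via d/dx closure of L₀.
L = (-13248·x + 181440·x^3 + 186624·x^5) + (-16 + 6048·x^2 + 66096·x^4 + 93312·x^6)·Dx + (-828·x + 11340·x^3 + 11664·x^5)·Dx^2 + (-1 + 378·x^2 + 4131·x^4 + 5832·x^6)·Dx^3  (order 3).
h: a_k = 5, 0, -37, 0, -473/3, 0, 96367/45, 0, …
ICs: h(0) = 5, h′(0) = 0, h′′(0) = -74.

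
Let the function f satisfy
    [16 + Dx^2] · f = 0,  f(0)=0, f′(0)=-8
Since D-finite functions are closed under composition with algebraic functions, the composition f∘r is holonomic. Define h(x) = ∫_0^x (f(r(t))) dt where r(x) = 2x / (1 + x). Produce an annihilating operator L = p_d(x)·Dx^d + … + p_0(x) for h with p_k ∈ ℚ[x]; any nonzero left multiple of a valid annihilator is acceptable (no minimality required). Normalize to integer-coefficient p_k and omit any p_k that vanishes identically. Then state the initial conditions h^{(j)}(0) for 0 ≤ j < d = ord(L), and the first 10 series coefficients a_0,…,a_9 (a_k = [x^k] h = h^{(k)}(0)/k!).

L = 64·Dx + (2 + 6·x + 6·x^2 + 2·x^3)·Dx^2 + (1 + 4·x + 6·x^2 + 4·x^3 + x^4)·Dx^3  (order 3).
h: a_k = 0, 0, -8, 16/3, 116/3, -496/5, 3464/45, 1040/7, -189622/315, 437456/405, …
ICs: h(0) = 0, h′(0) = 0, h′′(0) = -16.

f: a_k = 0, -8, 0, 64/3, 0, -256/15, 0, 2048/315, 0, -4096/2835, …
Substitute x→r, Dx→(1/r')Dx; clear ⇒ L₀.
∫: right-multiply L₀ by Dx.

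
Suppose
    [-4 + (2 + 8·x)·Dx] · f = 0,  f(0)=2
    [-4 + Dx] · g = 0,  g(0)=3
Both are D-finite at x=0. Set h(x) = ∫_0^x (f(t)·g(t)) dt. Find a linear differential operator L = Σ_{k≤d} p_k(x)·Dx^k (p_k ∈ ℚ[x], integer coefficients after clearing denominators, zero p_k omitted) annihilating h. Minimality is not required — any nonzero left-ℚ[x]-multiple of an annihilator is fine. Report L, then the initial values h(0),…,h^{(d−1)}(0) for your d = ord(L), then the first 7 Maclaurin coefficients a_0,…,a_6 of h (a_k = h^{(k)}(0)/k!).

L = (-6 - 16·x)·Dx + (1 + 4·x)·Dx^2  (order 2).
h: a_k = 0, 6, 18, 28, 34, 132/5, 428/15, …
ICs: h(0) = 0, h′(0) = 6.

f: a_k = 2, 4, -4, 8, -20, 56, -168, …
g: a_k = 3, 12, 24, 32, 32, 128/5, 256/15, …
Product ⇒ symmetric product L₀, ord ≤ 1.
∫: right-multiply L₀ by Dx.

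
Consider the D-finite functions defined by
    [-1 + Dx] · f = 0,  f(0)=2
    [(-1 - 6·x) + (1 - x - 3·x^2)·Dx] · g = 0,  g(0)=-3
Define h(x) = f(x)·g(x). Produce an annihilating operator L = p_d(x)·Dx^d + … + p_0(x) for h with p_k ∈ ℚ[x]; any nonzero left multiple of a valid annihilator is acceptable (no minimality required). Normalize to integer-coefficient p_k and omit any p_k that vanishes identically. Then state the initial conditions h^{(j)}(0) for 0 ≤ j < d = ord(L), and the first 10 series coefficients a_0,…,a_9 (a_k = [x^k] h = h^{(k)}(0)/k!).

L = (2 + 5·x - 3·x^2) + (-1 + x + 3·x^2)·Dx  (order 1).
h: a_k = -6, -12, -33, -70, -677/4, -3793/10, -106447/120, -850483/420, -6298165/1344, -325413041/30240, …
ICs: h(0) = -6.

f: a_k = 2, 2, 1, 1/3, 1/12, 1/60, 1/360, 1/2520, 1/20160, 1/181440, …
g: a_k = -3, -3, -12, -21, -57, -120, -291, -651, -1524, -3477, …
f·g: L₀ = L_f ⊗_s L_g, ord ≤ 1·1.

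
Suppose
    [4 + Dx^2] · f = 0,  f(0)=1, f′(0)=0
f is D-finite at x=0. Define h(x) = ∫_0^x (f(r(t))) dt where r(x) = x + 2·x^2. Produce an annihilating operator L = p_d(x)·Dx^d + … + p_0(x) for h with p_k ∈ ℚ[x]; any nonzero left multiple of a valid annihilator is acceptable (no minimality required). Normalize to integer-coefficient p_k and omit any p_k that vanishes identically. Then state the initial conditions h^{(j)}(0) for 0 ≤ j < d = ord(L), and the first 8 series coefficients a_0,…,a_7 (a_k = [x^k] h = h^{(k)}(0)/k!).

f: a_k = 1, 0, -2, 0, 2/3, 0, -4/45, 0, …
f∘r: x↦r, Dx↦Dx/r' in L_f ⇒ L₀.
h=∫₀ˣh₀: take L = L₀·Dx.
L = (4 + 48·x + 192·x^2 + 256·x^3)·Dx - 4·Dx^2 + (1 + 4·x)·Dx^3  (order 3).
h: a_k = 0, 1, 0, -2/3, -2, -22/15, 8/9, 716/315, …
ICs: h(0) = 0, h′(0) = 1, h′′(0) = 0.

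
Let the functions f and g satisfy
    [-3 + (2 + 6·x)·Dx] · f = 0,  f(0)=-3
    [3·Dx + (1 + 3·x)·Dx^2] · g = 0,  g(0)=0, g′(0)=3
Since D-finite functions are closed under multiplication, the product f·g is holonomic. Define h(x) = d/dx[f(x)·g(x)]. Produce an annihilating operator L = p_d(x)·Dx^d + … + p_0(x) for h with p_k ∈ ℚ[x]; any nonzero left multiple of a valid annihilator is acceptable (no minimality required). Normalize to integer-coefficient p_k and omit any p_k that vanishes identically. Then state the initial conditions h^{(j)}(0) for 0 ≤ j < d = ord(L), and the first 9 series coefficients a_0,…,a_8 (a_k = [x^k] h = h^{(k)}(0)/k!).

f: a_k = -3, -9/2, 27/8, -81/16, 1215/128, -5103/256, 45927/1024, -216513/2048, 8444007/32768, …
g: a_k = 0, 3, -9/2, 9, -81/4, 243/5, -243/2, 2187/7, -6561/8, …
L₀ := L_f ⊗_s L_g (sym. prod.), ord ≤ 2.
h=h₀': d/dx-closure on L₀ ⇒ L.
L = 9 + (24 + 72·x)·Dx + (4 + 24·x + 36·x^2)·Dx^2  (order 2).
h: a_k = -9, 0, 81/8, -81/2, 17253/128, -67797/160, 6655041/5120, -17642529/4480, 2717848323/229376, …
ICs: h(0) = -9, h′(0) = 0.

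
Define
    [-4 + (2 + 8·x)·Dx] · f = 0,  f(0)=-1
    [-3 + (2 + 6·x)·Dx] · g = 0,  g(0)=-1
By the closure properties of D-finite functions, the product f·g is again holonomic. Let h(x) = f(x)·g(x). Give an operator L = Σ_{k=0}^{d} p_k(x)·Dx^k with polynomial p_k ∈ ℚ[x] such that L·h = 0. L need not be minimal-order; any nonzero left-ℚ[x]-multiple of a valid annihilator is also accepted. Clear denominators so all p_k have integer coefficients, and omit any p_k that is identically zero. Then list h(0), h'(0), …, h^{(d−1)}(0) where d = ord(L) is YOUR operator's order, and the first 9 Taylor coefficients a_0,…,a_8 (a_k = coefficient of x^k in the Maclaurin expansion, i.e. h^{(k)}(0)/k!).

f: a_k = -1, -2, 2, -4, 10, -28, 84, -264, 858, …
g: a_k = -1, -3/2, 9/8, -27/16, 405/128, -1701/256, 15309/1024, -72171/2048, 2814669/32768, …
h₀=f·g: eliminate ⇒ L₀, order ≤ 1·1.
L = (-7 - 24·x) + (2 + 14·x + 24·x^2)·Dx  (order 1).
h: a_k = 1, 7/2, -1/8, 7/16, -197/128, 1393/256, -19797/1024, 141351/2048, -8111661/32768, …
ICs: h(0) = 1.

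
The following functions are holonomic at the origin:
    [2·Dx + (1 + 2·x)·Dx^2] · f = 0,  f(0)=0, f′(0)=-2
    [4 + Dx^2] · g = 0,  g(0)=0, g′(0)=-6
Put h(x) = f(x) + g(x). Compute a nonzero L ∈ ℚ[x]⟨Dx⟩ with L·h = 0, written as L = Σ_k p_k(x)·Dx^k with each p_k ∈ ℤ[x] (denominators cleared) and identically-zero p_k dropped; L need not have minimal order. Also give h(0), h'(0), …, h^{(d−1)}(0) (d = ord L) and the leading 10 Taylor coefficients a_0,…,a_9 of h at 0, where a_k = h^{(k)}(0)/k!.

f: a_k = 0, -2, 2, -8/3, 4, -32/5, 32/3, -128/7, 32, -512/9, …
g: a_k = 0, -6, 0, 4, 0, -4/5, 0, 8/105, 0, -4/945, …
h₀=f+g: left-lcm gives L₀, ord ≤ 4.
L = (56 + 32·x + 32·x^2)·Dx + (12 + 40·x + 48·x^2 + 32·x^3)·Dx^2 + (14 + 8·x + 8·x^2)·Dx^3 + (3 + 10·x + 12·x^2 + 8·x^3)·Dx^4  (order 4).
h: a_k = 0, -8, 2, 4/3, 4, -36/5, 32/3, -1912/105, 32, -53764/945, …
ICs: h(0) = 0, h′(0) = -8, h′′(0) = 4, h′′′(0) = 8.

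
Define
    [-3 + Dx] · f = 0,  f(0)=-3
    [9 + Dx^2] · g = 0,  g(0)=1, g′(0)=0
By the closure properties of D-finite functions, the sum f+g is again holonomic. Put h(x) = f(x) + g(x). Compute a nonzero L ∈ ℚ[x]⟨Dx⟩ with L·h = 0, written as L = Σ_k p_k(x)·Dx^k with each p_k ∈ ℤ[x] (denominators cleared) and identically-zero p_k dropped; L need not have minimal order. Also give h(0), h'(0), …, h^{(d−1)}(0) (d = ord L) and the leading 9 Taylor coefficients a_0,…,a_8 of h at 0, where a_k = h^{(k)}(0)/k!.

L = -27 + 9·Dx - 3·Dx^2 + Dx^3  (order 3).
h: a_k = -2, -9, -18, -27/2, -27/4, -243/40, -81/20, -729/560, -729/2240, …
ICs: h(0) = -2, h′(0) = -9, h′′(0) = -36.

f: a_k = -3, -9, -27/2, -27/2, -81/8, -243/40, -243/80, -729/560, -2187/4480, …
g: a_k = 1, 0, -9/2, 0, 27/8, 0, -81/80, 0, 729/4480, …
Weyl lclm of L_f,L_g ⇒ L₀ (ord ≤ 3).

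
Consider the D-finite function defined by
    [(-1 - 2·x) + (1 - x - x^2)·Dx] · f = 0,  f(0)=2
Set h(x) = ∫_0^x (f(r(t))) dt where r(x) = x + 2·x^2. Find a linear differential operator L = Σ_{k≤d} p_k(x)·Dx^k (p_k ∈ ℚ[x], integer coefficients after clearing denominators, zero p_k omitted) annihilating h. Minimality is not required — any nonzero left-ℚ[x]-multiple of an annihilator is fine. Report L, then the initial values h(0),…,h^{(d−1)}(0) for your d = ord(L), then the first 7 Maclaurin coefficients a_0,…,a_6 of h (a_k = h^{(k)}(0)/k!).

L = (1 + 6·x + 12·x^2 + 16·x^3)·Dx + (-1 + x + 3·x^2 + 4·x^3 + 4·x^4)·Dx^2  (order 2).
h: a_k = 0, 2, 1, 8/3, 11/2, 62/5, 28, …
ICs: h(0) = 0, h′(0) = 2.

f: a_k = 2, 2, 4, 6, 10, 16, 26, …
L₀ from L_f via x↦r, Dx↦r'^{-1}Dx.
h=∫h₀ ⇒ L = L₀·Dx.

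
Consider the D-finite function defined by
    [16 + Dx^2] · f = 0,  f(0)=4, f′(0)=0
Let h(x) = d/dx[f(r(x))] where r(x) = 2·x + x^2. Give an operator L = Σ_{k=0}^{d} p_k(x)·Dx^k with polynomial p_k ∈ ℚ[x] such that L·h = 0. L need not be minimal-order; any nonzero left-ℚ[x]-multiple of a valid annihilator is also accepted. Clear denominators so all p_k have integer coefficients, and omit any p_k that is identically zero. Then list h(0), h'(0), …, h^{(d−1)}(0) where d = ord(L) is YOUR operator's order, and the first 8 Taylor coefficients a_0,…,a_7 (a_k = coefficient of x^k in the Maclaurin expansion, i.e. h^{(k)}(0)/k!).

f: a_k = 4, 0, -32, 0, 128/3, 0, -1024/45, 0, …
Change of var in L_f (x↦r) gives L₀.
Differentiate: ansatz ord ≤ ord L₀ ⇒ L.
L = (67 + 256·x + 384·x^2 + 256·x^3 + 64·x^4) + (-3 - 3·x)·Dx + (1 + 2·x + x^2)·Dx^2  (order 2).
h: a_k = 0, -256, -384, 7808/3, 20480/3, -38912/15, -422912/15, -9460736/315, …
ICs: h(0) = 0, h′(0) = -256.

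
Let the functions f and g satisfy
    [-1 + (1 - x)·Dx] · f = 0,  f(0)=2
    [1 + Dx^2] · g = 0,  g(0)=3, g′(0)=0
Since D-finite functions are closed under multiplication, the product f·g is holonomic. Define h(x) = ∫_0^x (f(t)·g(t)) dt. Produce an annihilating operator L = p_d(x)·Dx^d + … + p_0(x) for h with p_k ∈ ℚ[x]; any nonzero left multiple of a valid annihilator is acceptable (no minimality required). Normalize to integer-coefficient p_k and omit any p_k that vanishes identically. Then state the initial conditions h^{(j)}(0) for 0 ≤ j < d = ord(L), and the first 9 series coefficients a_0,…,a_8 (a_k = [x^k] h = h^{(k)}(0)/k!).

f: a_k = 2, 2, 2, 2, 2, 2, 2, 2, 2, …
g: a_k = 3, 0, -3/2, 0, 1/8, 0, -1/240, 0, 1/13440, …
h₀=f·g: eliminate ⇒ L₀, order ≤ 1·2.
h=∫₀ˣh₀: take L = L₀·Dx.
L = (-1 + x)·Dx + 2·Dx^2 + (-1 + x)·Dx^3  (order 3).
h: a_k = 0, 6, 3, 1, 3/4, 13/20, 13/24, 389/840, 389/960, …
ICs: h(0) = 0, h′(0) = 6, h′′(0) = 6.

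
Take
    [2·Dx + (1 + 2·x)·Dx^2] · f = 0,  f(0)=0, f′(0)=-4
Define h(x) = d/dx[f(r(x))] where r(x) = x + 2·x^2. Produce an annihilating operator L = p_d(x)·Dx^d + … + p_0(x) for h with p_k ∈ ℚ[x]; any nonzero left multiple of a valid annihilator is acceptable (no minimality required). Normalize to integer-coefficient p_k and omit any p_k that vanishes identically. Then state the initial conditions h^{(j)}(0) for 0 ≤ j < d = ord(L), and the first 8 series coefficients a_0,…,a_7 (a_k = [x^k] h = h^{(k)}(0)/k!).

L = (-2 + 8·x + 16·x^2) + (1 + 6·x + 12·x^2 + 16·x^3)·Dx  (order 1).
h: a_k = -4, -8, 32, -32, -64, 256, -256, -512, …
ICs: h(0) = -4.

f: a_k = 0, -4, 4, -16/3, 8, -64/5, 64/3, -256/7, …
L₀ from L_f via x↦r, Dx↦r'^{-1}Dx.
h₀' ⇒ L via d/dx closure of L₀.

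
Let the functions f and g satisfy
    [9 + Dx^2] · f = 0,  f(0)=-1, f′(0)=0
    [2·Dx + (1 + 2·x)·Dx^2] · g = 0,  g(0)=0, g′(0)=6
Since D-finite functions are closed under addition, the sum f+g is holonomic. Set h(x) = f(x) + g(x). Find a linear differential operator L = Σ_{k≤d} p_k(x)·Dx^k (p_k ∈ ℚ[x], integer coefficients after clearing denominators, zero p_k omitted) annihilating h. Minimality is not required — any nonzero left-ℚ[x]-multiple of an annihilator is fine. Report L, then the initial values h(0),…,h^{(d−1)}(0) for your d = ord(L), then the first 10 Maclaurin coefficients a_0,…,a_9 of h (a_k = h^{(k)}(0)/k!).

L = (594 + 648·x + 648·x^2)·Dx + (153 + 630·x + 972·x^2 + 648·x^3)·Dx^2 + (66 + 72·x + 72·x^2)·Dx^3 + (17 + 70·x + 108·x^2 + 72·x^3)·Dx^4  (order 4).
h: a_k = -1, 6, -3/2, 8, -123/8, 96/5, -2479/80, 384/7, -430809/4480, 512/3, …
ICs: h(0) = -1, h′(0) = 6, h′′(0) = -3, h′′′(0) = 48.

f: a_k = -1, 0, 9/2, 0, -27/8, 0, 81/80, 0, -729/4480, 0, …
g: a_k = 0, 6, -6, 8, -12, 96/5, -32, 384/7, -96, 512/3, …
f+g: L₀ = lclm(L_f,L_g), ord ≤ 2+2.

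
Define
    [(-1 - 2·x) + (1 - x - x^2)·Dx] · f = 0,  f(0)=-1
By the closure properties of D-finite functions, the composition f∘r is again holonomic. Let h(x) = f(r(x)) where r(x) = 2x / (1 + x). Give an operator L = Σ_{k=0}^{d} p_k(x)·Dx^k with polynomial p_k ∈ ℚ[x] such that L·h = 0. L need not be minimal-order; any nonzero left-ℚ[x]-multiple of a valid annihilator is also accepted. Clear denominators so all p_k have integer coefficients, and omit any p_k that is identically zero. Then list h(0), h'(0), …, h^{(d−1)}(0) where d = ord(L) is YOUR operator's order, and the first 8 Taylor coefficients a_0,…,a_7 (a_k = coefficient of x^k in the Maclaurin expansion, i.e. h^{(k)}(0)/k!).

L = (2 + 10·x) + (-1 - x + 5·x^2 + 5·x^3)·Dx  (order 1).
h: a_k = -1, -2, -6, -10, -30, -50, -150, -250, …
ICs: h(0) = -1.

f: a_k = -1, -1, -2, -3, -5, -8, -13, -21, …
Substitute x→r, Dx→(1/r')Dx; clear ⇒ L₀.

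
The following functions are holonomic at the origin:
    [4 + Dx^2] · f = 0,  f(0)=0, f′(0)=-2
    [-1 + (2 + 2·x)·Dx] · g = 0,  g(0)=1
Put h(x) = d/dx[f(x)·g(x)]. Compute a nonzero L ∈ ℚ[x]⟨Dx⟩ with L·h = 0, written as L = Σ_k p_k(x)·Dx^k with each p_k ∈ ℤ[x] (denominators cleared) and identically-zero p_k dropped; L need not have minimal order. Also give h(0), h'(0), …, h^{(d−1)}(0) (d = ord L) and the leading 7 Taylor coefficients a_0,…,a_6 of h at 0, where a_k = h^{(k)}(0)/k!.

f: a_k = 0, -2, 0, 4/3, 0, -4/15, 0, …
g: a_k = 1, 1/2, -1/8, 1/16, -5/128, 7/256, -21/1024, …
h₀=f·g: eliminate ⇒ L₀, order ≤ 2·1.
Differentiate: ansatz ord ≤ ord L₀ ⇒ L.
L = (413 + 1344·x + 1696·x^2 + 1024·x^3 + 256·x^4) + (-52 - 180·x - 192·x^2 - 64·x^3)·Dx + (76 + 280·x + 396·x^2 + 256·x^3 + 64·x^4)·Dx^2  (order 2).
h: a_k = -2, -2, 19/4, 13/6, -341/192, -201/320, 7687/23040, …
ICs: h(0) = -2, h′(0) = -2.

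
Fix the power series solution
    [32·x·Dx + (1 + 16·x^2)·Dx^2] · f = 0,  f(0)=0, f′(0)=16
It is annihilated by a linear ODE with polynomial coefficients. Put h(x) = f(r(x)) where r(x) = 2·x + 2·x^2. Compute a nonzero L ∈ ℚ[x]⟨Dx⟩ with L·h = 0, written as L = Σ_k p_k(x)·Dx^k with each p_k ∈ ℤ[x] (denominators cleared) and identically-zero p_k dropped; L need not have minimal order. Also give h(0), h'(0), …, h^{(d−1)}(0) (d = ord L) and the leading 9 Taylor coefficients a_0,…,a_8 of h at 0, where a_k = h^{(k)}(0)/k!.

L = (-2 + 128·x + 512·x^2 + 768·x^3 + 384·x^4)·Dx + (1 + 2·x + 64·x^2 + 256·x^3 + 320·x^4 + 128·x^5)·Dx^2  (order 2).
h: a_k = 0, 32, 32, -2048/3, -2048, 120832/5, 391168/3, -6553600/7, -8126464, …
ICs: h(0) = 0, h′(0) = 32.

f: a_k = 0, 16, 0, -256/3, 0, 4096/5, 0, -65536/7, 0, …
L₀ from L_f via x↦r, Dx↦r'^{-1}Dx.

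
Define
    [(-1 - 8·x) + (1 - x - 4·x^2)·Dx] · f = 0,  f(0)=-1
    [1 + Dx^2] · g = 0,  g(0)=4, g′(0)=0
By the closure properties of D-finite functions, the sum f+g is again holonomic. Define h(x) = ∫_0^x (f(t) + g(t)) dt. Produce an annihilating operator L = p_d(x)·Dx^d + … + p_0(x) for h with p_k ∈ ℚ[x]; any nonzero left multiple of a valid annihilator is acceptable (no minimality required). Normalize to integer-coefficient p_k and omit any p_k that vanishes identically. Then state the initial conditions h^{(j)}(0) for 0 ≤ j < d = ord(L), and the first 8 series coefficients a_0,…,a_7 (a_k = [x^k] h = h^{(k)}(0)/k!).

L = (55 + 486·x + 553·x^2 + 1488·x^3 + 80·x^4 + 128·x^5)·Dx + (-11 - 11·x - 23·x^2 + 169·x^3 + 348·x^4 + 48·x^5 + 64·x^6)·Dx^2 + (55 + 486·x + 553·x^2 + 1488·x^3 + 80·x^4 + 128·x^5)·Dx^3 + (-11 - 11·x - 23·x^2 + 169·x^3 + 348·x^4 + 48·x^5 + 64·x^6)·Dx^4  (order 4).
h: a_k = 0, 3, -1/2, -7/3, -9/4, -173/30, -65/6, -32581/1260, …
ICs: h(0) = 0, h′(0) = 3, h′′(0) = -1, h′′′(0) = -14.

f: a_k = -1, -1, -5, -9, -29, -65, -181, -441, …
g: a_k = 4, 0, -2, 0, 1/6, 0, -1/180, 0, …
L₀ := lclm(L_f,L_g); ord L₀ ≤ 1+2.
h=∫₀ˣh₀: take L = L₀·Dx.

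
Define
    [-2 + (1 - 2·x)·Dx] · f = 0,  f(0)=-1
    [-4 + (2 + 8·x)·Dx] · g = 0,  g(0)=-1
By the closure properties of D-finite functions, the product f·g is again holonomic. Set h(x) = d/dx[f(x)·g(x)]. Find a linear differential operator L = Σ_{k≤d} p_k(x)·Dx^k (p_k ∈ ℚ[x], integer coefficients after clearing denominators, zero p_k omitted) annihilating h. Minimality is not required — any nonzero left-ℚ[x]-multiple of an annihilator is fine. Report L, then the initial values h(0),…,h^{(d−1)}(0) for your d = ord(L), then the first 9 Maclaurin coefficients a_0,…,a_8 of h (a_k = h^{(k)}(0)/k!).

L = (3 + 24·x + 12·x^2) + (-1 - 3·x + 6·x^2 + 8·x^3)·Dx  (order 1).
h: a_k = 4, 12, 48, 88, 360, 360, 2688, -720, 24120, …
ICs: h(0) = 4.

f: a_k = -1, -2, -4, -8, -16, -32, -64, -128, -256, …
g: a_k = -1, -2, 2, -4, 10, -28, 84, -264, 858, …
L₀ := L_f ⊗_s L_g (sym. prod.), ord ≤ 1.
Derive L from L₀ (diff closure).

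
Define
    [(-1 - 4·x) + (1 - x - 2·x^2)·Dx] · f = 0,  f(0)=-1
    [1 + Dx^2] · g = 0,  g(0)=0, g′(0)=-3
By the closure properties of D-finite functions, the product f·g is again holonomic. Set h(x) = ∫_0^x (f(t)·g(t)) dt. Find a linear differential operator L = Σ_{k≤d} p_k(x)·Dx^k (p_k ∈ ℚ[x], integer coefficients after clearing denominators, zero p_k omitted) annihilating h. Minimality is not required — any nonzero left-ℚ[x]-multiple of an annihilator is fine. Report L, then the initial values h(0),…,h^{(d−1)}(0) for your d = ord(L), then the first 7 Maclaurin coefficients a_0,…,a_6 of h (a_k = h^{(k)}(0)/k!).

f: a_k = -1, -1, -3, -5, -11, -21, -43, …
g: a_k = 0, -3, 0, 1/2, 0, -1/40, 0, …
Sym-product of L_f,L_g gives L₀ (≤ ord 2).
∫: right-multiply L₀ by Dx.
L = (3 + x + 2·x^2)·Dx + (2 + 8·x)·Dx^2 + (-1 + x + 2·x^2)·Dx^3  (order 3).
h: a_k = 0, 0, 3/2, 1, 17/8, 29/10, 1261/240, …
ICs: h(0) = 0, h′(0) = 0, h′′(0) = 3.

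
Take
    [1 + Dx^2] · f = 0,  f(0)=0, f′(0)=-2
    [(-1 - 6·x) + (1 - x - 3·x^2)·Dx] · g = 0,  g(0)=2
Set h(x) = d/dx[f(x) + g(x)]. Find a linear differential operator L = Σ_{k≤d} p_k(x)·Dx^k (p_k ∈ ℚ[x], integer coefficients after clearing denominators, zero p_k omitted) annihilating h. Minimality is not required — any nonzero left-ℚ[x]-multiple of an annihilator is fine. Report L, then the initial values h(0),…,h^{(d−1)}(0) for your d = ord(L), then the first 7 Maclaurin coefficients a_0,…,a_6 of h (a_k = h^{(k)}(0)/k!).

f: a_k = 0, -2, 0, 1/3, 0, -1/60, 0, …
g: a_k = 2, 2, 8, 14, 38, 80, 194, …
h₀=f+g: left-lcm gives L₀, ord ≤ 3.
Differentiate: ansatz ord ≤ ord L₀ ⇒ L.
L = (464 + 2522·x + 8618·x^2 + 6330·x^3 + 9630·x^4 + 486·x^5 + 486·x^6) + (-43 - 249·x + 114·x^2 + 559·x^3 + 1500·x^4 + 1863·x^5 + 189·x^6 + 162·x^7)·Dx + (464 + 2522·x + 8618·x^2 + 6330·x^3 + 9630·x^4 + 486·x^5 + 486·x^6)·Dx^2 + (-43 - 249·x + 114·x^2 + 559·x^3 + 1500·x^4 + 1863·x^5 + 189·x^6 + 162·x^7)·Dx^3  (order 3).
h: a_k = 0, 16, 43, 152, 4799/12, 1164, 1093681/360, …
ICs: h(0) = 0, h′(0) = 16, h′′(0) = 86.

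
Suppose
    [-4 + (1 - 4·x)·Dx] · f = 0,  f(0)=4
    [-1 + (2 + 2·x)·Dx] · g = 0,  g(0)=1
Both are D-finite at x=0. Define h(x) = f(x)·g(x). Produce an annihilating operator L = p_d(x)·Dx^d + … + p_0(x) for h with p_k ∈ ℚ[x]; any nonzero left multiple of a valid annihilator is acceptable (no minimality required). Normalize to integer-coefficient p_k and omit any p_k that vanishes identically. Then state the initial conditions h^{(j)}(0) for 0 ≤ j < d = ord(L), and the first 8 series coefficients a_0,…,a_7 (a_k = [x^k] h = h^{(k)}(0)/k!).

f: a_k = 4, 16, 64, 256, 1024, 4096, 16384, 65536, …
g: a_k = 1, 1/2, -1/8, 1/16, -5/128, 7/256, -21/1024, 33/2048, …
Product ⇒ symmetric product L₀, ord ≤ 1.
L = (9 + 4·x) + (-2 + 6·x + 8·x^2)·Dx  (order 1).
h: a_k = 4, 18, 143/2, 1145/4, 36635/32, 293087/64, 4689371/256, 37515001/512, …
ICs: h(0) = 4.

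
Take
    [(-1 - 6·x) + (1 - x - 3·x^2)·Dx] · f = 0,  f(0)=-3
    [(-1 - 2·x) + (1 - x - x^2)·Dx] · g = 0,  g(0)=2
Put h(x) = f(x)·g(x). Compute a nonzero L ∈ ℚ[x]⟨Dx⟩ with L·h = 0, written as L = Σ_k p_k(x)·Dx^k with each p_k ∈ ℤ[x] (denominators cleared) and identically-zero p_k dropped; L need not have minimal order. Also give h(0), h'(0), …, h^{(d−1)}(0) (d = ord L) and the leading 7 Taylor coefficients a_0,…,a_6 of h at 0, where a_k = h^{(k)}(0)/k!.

f: a_k = -3, -3, -12, -21, -57, -120, -291, …
g: a_k = 2, 2, 4, 6, 10, 16, 26, …
L₀ := L_f ⊗_s L_g (sym. prod.), ord ≤ 1.
L = (-2 - 6·x + 12·x^2 + 12·x^3) + (1 - 2·x - 3·x^2 + 4·x^3 + 3·x^4)·Dx  (order 1).
h: a_k = -6, -12, -42, -96, -252, -588, -1422, …
ICs: h(0) = -6.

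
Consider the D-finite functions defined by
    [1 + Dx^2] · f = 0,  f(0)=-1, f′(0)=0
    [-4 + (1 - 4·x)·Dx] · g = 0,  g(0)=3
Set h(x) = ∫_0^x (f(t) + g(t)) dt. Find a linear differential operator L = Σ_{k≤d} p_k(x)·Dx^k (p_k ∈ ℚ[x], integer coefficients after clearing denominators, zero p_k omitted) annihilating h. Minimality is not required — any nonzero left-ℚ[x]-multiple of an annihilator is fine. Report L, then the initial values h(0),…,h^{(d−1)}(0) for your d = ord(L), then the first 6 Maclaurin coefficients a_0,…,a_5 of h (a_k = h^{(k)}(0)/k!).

f: a_k = -1, 0, 1/2, 0, -1/24, 0, …
g: a_k = 3, 12, 48, 192, 768, 3072, …
f+g: L₀ = lclm(L_f,L_g), ord ≤ 2+1.
Integrate: L := L₀·Dx.
L = (-388 + 32·x - 64·x^2)·Dx + (33 - 140·x + 48·x^2 - 64·x^3)·Dx^2 + (-388 + 32·x - 64·x^2)·Dx^3 + (33 - 140·x + 48·x^2 - 64·x^3)·Dx^4  (order 4).
h: a_k = 0, 2, 6, 97/6, 48, 18431/120, …
ICs: h(0) = 0, h′(0) = 2, h′′(0) = 12, h′′′(0) = 97.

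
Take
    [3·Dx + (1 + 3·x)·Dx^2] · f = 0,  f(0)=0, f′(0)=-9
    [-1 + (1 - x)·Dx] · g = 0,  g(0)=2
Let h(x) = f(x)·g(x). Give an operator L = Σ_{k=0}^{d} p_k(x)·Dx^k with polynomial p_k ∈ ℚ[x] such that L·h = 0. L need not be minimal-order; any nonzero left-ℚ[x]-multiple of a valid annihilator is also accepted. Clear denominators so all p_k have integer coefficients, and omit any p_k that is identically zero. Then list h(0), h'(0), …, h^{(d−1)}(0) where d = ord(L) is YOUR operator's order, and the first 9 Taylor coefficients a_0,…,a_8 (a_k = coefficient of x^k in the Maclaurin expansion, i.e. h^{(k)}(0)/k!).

f: a_k = 0, -9, 27/2, -27, 243/4, -729/5, 729/2, -6561/7, 19683/8, …
g: a_k = 2, 2, 2, 2, 2, 2, 2, 2, 2, …
f·g: L₀ = L_f ⊗_s L_g, ord ≤ 2·1.
L = 3 + (-1 + 9·x)·Dx + (-1 - 2·x + 3·x^2)·Dx^2  (order 2).
h: a_k = 0, -18, 9, -45, 153/2, -2151/10, 5139/10, -95247/70, 498411/140, …
ICs: h(0) = 0, h′(0) = -18.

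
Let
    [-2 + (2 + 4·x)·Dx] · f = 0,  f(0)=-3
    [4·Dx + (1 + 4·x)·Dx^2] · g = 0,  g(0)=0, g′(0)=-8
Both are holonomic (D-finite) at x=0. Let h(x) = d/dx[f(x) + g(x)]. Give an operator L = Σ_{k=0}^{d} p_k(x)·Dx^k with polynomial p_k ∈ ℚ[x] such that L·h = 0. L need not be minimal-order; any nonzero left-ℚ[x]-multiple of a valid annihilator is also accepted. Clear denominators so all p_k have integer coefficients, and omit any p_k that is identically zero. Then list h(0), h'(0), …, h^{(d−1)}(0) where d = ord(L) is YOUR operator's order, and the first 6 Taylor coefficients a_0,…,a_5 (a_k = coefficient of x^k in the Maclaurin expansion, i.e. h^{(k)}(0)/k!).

f: a_k = -3, -3, 3/2, -3/2, 15/8, -21/8, …
g: a_k = 0, -8, 16, -128/3, 128, -2048/5, …
Weyl lclm of L_f,L_g ⇒ L₀ (ord ≤ 3).
Derive L from L₀ (diff closure).
L = (20 + 16·x) + (29 + 104·x + 80·x^2)·Dx + (3 + 22·x + 48·x^2 + 32·x^3)·Dx^2  (order 2).
h: a_k = -11, 35, -265/2, 1039/2, -16489/8, 65725/8, …
ICs: h(0) = -11, h′(0) = 35.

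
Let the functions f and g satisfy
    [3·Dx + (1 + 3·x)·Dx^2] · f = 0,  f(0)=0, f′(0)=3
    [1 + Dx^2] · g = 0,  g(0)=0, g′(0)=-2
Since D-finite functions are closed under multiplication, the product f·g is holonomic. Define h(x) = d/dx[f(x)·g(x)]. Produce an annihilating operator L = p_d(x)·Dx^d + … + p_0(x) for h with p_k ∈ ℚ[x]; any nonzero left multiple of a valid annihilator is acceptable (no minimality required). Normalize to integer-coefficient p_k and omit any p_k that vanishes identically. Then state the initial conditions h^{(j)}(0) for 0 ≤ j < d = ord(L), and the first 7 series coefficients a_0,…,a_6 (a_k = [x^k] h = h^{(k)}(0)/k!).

f: a_k = 0, 3, -9/2, 9, -81/4, 243/5, -243/2, …
g: a_k = 0, -2, 0, 1/3, 0, -1/60, 0, …
h₀=f·g: eliminate ⇒ L₀, order ≤ 2·2.
Derive L from L₀ (diff closure).
L = (-8897 - 1764·x - 7722·x^2 - 14364·x^3 - 7533·x^4 + 5832·x^5 + 2916·x^6) + (-3432 - 13248·x - 12420·x^2 - 8100·x^3 + 9720·x^4 + 5832·x^5)·Dx + (-9100 - 3204·x - 11070·x^2 - 17064·x^3 - 6318·x^4 + 11664·x^5 + 5832·x^6)·Dx^2 + (-3432 - 13248·x - 12420·x^2 - 8100·x^3 + 9720·x^4 + 5832·x^5)·Dx^3 + (-203 - 1440·x - 3348·x^2 - 2700·x^3 + 1215·x^4 + 5832·x^5 + 2916·x^6)·Dx^4  (order 4).
h: a_k = 0, -12, 27, -68, 195, -1131/2, 66171/40, …
ICs: h(0) = 0, h′(0) = -12, h′′(0) = 54, h′′′(0) = -408.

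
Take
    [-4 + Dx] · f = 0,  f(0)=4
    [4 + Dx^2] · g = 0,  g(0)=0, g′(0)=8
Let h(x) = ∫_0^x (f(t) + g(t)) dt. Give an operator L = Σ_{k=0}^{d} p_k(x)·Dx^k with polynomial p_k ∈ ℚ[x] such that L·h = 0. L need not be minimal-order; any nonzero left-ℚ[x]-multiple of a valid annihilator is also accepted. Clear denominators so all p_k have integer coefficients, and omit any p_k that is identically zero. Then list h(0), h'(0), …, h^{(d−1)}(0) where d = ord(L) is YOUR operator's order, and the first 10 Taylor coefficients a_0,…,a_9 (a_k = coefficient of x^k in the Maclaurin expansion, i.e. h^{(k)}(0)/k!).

f: a_k = 4, 16, 32, 128/3, 128/3, 512/15, 1024/45, 4096/315, 2048/315, 8192/2835, …
g: a_k = 0, 8, 0, -16/3, 0, 16/15, 0, -32/315, 0, 16/2835, …
h₀=f+g: left-lcm gives L₀, ord ≤ 3.
h=∫₀ˣh₀: take L = L₀·Dx.
L = -16·Dx + 4·Dx^2 - 4·Dx^3 + Dx^4  (order 4).
h: a_k = 0, 4, 12, 32/3, 28/3, 128/15, 88/15, 1024/315, 508/315, 2048/2835, …
ICs: h(0) = 0, h′(0) = 4, h′′(0) = 24, h′′′(0) = 64.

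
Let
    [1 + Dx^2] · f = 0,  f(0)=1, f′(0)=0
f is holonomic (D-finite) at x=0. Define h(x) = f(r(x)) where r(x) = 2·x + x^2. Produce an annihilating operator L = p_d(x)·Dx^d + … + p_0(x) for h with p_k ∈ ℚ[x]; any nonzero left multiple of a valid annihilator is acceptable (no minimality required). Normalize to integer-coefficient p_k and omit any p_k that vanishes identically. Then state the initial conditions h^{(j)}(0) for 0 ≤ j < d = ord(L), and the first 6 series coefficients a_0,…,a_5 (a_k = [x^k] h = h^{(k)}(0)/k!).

L = (4 + 12·x + 12·x^2 + 4·x^3) - Dx + (1 + x)·Dx^2  (order 2).
h: a_k = 1, 0, -2, -2, 1/6, 4/3, …
ICs: h(0) = 1, h′(0) = 0.

f: a_k = 1, 0, -1/2, 0, 1/24, 0, …
Change of var in L_f (x↦r) gives L₀.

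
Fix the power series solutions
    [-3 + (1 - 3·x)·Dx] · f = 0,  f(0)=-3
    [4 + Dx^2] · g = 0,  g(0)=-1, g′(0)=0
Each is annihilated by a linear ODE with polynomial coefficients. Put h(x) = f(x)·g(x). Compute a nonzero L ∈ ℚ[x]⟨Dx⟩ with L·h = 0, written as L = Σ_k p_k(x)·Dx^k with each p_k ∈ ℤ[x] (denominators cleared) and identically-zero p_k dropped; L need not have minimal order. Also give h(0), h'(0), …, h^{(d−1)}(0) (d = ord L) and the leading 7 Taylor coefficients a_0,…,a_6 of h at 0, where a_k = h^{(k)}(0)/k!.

L = (-4 + 12·x) + 6·Dx + (-1 + 3·x)·Dx^2  (order 2).
h: a_k = 3, 9, 21, 63, 191, 573, 25781/15, …
ICs: h(0) = 3, h′(0) = 9.

f: a_k = -3, -9, -27, -81, -243, -729, -2187, …
g: a_k = -1, 0, 2, 0, -2/3, 0, 4/45, …
Sym-product of L_f,L_g gives L₀ (≤ ord 2).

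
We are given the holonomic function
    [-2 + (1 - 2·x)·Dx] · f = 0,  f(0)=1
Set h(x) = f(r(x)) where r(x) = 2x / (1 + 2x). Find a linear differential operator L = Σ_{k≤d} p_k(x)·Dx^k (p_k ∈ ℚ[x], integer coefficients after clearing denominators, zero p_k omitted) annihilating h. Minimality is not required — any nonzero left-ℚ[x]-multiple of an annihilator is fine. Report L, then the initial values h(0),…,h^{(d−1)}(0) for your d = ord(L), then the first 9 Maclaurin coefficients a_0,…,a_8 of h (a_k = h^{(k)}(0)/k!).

f: a_k = 1, 2, 4, 8, 16, 32, 64, 128, 256, …
f∘r: x↦r, Dx↦Dx/r' in L_f ⇒ L₀.
L = 4 + (-1 + 4·x^2)·Dx  (order 1).
h: a_k = 1, 4, 8, 16, 32, 64, 128, 256, 512, …
ICs: h(0) = 1.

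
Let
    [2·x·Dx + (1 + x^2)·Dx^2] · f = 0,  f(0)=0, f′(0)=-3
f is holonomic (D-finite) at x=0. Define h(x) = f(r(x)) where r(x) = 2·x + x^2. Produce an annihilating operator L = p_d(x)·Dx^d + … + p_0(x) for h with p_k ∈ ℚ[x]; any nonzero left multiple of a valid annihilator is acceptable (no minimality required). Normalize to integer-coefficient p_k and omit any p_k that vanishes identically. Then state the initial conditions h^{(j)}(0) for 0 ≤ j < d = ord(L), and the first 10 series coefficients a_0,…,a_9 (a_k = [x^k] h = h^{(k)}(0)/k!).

f: a_k = 0, -3, 0, 1, 0, -3/5, 0, 3/7, 0, -1/3, …
L₀ from L_f via x↦r, Dx↦r'^{-1}Dx.
L = (-1 + 8·x + 16·x^2 + 12·x^3 + 3·x^4)·Dx + (1 + x + 4·x^2 + 8·x^3 + 5·x^4 + x^5)·Dx^2  (order 2).
h: a_k = 0, -6, -3, 8, 12, -66/5, -47, 48/7, 168, 334/3, …
ICs: h(0) = 0, h′(0) = -6.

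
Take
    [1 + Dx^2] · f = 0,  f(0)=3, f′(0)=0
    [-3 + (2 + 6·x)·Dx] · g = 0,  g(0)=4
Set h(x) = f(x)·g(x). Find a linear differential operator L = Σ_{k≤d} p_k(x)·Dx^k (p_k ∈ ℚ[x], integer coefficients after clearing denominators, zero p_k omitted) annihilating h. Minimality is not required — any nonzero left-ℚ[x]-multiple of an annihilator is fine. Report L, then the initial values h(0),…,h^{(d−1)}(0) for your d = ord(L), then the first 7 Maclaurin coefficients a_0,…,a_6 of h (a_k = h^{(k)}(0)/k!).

L = (31 + 24·x + 36·x^2) + (-12 - 36·x)·Dx + (4 + 24·x + 36·x^2)·Dx^2  (order 2).
h: a_k = 12, 18, -39/2, 45/4, -983/32, 4503/64, -618229/3840, …
ICs: h(0) = 12, h′(0) = 18.

f: a_k = 3, 0, -3/2, 0, 1/8, 0, -1/240, …
g: a_k = 4, 6, -9/2, 27/4, -405/32, 1701/64, -15309/256, …
h₀=f·g: eliminate ⇒ L₀, order ≤ 2·1.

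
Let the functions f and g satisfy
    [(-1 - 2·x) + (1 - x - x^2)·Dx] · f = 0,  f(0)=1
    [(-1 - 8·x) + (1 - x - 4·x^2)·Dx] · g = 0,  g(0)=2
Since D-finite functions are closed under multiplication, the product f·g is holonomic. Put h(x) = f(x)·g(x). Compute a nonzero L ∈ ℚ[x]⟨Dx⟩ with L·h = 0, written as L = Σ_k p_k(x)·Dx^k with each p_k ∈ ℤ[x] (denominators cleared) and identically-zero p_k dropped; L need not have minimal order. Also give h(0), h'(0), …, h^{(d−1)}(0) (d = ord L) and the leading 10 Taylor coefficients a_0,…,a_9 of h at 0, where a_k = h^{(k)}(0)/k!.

f: a_k = 1, 1, 2, 3, 5, 8, 13, 21, 34, 55, …
g: a_k = 2, 2, 10, 18, 58, 130, 362, 882, 2330, 5858, …
L₀ := L_f ⊗_s L_g (sym. prod.), ord ≤ 1.
L = (-2 - 8·x + 15·x^2 + 16·x^3) + (1 - 2·x - 4·x^2 + 5·x^3 + 4·x^4)·Dx  (order 1).
h: a_k = 2, 4, 16, 38, 112, 280, 754, 1916, 5000, 12774, …
ICs: h(0) = 2.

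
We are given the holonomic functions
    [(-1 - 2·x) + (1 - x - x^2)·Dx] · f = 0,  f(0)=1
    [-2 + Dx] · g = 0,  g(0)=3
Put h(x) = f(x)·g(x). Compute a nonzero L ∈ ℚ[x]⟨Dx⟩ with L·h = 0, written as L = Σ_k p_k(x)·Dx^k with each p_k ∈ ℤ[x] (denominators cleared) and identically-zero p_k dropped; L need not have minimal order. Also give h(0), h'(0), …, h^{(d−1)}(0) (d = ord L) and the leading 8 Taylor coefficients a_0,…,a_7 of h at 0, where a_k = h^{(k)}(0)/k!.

L = (3 - 2·x^2) + (-1 + x + x^2)·Dx  (order 1).
h: a_k = 3, 9, 18, 31, 51, 414/5, 2011/15, 7593/35, …
ICs: h(0) = 3.

f: a_k = 1, 1, 2, 3, 5, 8, 13, 21, …
g: a_k = 3, 6, 6, 4, 2, 4/5, 4/15, 8/105, …
h₀=f·g: eliminate ⇒ L₀, order ≤ 1·1.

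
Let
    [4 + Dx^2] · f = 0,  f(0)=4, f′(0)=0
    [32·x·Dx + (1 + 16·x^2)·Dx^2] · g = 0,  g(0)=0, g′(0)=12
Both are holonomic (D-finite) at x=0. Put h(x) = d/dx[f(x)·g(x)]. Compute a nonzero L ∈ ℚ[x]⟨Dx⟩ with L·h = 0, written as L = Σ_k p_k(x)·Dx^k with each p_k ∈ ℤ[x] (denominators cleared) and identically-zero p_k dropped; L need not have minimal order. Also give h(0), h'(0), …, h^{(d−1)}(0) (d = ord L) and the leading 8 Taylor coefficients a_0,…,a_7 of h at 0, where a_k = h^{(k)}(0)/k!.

f: a_k = 4, 0, -8, 0, 8/3, 0, -16/45, 0, …
g: a_k = 0, 12, 0, -64, 0, 3072/5, 0, -49152/7, …
Sym-product of L_f,L_g gives L₀ (≤ ord 4).
Derive L from L₀ (diff closure).
L = (62288 + 2213376·x^2 + 73428992·x^4 + 58982400·x^6 + 3145728·x^8 - 167772160·x^10 + 268435456·x^12) + (35072·x + 2871296·x^3 + 39976960·x^5 + 52428800·x^7 + 83886080·x^9 + 268435456·x^11)·Dx + (15912 + 579328·x^2 + 18954240·x^4 + 19529728·x^6 + 9961472·x^8 - 16777216·x^10 + 134217728·x^12)·Dx^2 + (8768·x + 717824·x^3 + 9994240·x^5 + 13107200·x^7 + 20971520·x^9 + 67108864·x^11)·Dx^3 + (85 + 6496·x^2 + 149248·x^4 + 1196032·x^6 + 2293760·x^8 + 6291456·x^10 + 16777216·x^12)·Dx^4  (order 4).
h: a_k = 48, 0, -1056, 0, 15008, 0, -3483584/15, 0, …
ICs: h(0) = 48, h′(0) = 0, h′′(0) = -2112, h′′′(0) = 0.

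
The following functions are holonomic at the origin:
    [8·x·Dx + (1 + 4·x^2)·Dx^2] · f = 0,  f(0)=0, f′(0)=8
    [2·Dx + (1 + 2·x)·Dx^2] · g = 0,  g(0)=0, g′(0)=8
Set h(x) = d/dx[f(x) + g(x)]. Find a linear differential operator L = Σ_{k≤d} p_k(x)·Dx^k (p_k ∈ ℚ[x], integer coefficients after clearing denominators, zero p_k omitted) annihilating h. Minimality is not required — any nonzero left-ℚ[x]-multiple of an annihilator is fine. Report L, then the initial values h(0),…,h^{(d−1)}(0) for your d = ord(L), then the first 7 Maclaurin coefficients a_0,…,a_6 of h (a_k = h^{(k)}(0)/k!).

L = (-8 - 48·x + 96·x^2 + 64·x^3) + (-8 - 16·x + 192·x^3 + 128·x^4)·Dx + (-1 + 2·x + 8·x^2 + 16·x^3 + 48·x^4 + 32·x^5)·Dx^2  (order 2).
h: a_k = 16, -16, 0, -64, 256, -256, 0, …
ICs: h(0) = 16, h′(0) = -16.

f: a_k = 0, 8, 0, -32/3, 0, 128/5, 0, …
g: a_k = 0, 8, -8, 32/3, -16, 128/5, -128/3, …
L₀ := lclm(L_f,L_g); ord L₀ ≤ 2+2.
Derive L from L₀ (diff closure).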